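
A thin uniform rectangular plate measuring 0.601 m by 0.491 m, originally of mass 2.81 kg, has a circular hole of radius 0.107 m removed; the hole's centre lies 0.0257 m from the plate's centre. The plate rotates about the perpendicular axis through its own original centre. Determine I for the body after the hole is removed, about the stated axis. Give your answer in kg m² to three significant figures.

0.139

Unpierced body about its centre: I₀ = (1/12)M(a²+b²) = (1/12)(2.81)[(0.601)² + (0.491)²] = 0.14103 kg m².
The removed disk has mass m = M·πr²/(ab) = (2.81)·π(0.107)²/(0.601·0.491) = 0.34251 kg (same uniform areal density).
Its moment of inertia about the rotation axis (parallel-axis theorem): I_hole = (1/2)mr² + md² = (1/2)(0.34251)(0.107)² + (0.34251)(0.0257)² = 0.0021869 kg m².
Treating the hole as negative mass, I = I₀ − I_hole = 0.14103 − 0.0021869 = 0.13885 kg m².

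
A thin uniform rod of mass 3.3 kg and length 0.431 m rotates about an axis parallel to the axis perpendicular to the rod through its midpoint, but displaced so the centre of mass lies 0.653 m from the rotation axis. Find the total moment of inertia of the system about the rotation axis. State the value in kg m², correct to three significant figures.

I_cm = (1/12)ML² = (1/12)(3.3)(0.431)² = 0.051084 kg m²; centre at d = 0.653 m, so the parallel axis theorem gives I = 0.051084 + (3.3)(0.653)² = 1.4582 kg m².

1.46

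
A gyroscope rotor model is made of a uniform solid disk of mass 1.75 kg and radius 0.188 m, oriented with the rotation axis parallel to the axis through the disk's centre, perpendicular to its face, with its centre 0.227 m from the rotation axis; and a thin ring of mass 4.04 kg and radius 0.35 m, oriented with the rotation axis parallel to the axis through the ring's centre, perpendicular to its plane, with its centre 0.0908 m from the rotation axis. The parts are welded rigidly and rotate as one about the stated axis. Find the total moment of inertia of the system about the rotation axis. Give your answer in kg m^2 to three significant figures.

0.649

Solid disk: I_cm = (1/2)MR² = (1/2)(1.75)(0.188)² = 0.030926 kg m^2; centre at d = 0.227 m, so the parallel axis theorem gives I = 0.030926 + (1.75)(0.227)² = 0.1211 kg m^2.
Thin ring: I_cm = MR² = (4.04)(0.35)² = 0.4949 kg m^2; centre at d = 0.0908 m, so the parallel axis theorem gives I = 0.4949 + (4.04)(0.0908)² = 0.52821 kg m^2.
Total I = 0.1211 + 0.52821 = 0.64931 kg m^2.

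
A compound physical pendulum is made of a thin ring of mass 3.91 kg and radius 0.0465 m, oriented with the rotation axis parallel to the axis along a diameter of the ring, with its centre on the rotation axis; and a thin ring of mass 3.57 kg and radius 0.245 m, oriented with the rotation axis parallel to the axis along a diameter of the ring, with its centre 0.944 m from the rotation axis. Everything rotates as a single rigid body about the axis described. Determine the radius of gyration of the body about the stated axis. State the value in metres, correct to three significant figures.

0.663

Thin ring: I_cm = (1/2)MR² = (1/2)(3.91)(0.0465)² = 0.0042272 kg·m²; axis through the centre, so I = 0.0042272 kg·m².
Thin ring: I_cm = (1/2)MR² = (1/2)(3.57)(0.245)² = 0.10714 kg·m²; centre at d = 0.944 m, so I = I_cm + Md² gives I = 0.10714 + (3.57)(0.944)² = 3.2885 kg·m².
Total I = 3.2927 kg·m²; total mass M = 7.48 kg.
k = √(I/M) = √(3.2927/7.48) = 0.66348 m.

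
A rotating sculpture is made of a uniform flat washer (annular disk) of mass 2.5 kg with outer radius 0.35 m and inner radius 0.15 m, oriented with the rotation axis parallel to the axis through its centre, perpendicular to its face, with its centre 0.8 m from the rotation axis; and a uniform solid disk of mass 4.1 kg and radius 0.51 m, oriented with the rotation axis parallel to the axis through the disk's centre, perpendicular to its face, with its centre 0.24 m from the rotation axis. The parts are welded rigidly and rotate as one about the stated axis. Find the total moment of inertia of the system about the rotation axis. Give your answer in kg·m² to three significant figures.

Annular disk: I_cm = (1/2)M(R²+r²) = (1/2)(2.5)[(0.35)² + (0.15)²] = 0.18125 kg·m²; centre at d = 0.8 m, so the parallel axis theorem gives I = 0.18125 + (2.5)(0.8)² = 1.7813 kg·m².
Solid disk: I_cm = (1/2)MR² = (1/2)(4.1)(0.51)² = 0.5332 kg·m²; centre at d = 0.24 m, so the parallel axis theorem gives I = 0.5332 + (4.1)(0.24)² = 0.76936 kg·m².
Total I = 1.7813 + 0.76936 = 2.5506 kg·m².

2.55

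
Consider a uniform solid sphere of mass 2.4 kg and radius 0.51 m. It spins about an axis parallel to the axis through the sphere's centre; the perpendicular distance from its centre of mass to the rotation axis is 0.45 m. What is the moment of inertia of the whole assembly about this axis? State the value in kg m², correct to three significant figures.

I_cm = (2/5)MR² = (2/5)(2.4)(0.51)² = 0.2497 kg m²; centre at d = 0.45 m, so the parallel axis theorem gives I = 0.2497 + (2.4)(0.45)² = 0.7357 kg m².

0.736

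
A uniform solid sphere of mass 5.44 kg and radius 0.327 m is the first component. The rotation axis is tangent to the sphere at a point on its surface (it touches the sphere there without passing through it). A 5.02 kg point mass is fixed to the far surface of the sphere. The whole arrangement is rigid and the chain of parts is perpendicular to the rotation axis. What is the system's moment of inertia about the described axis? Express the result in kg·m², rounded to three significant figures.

2.96

Solid sphere: I_cm = (2/5)MR² = (2/5)(5.44)(0.327)² = 0.23268 kg·m²; centre at d = 0.327 m, so the parallel axis theorem gives I = 0.23268 + (5.44)(0.327)² = 0.81437 kg·m².
Point mass: I_cm = 0; centre at d = 0.327 + 0.327 = 0.654 m, so the parallel axis theorem gives I = 0 + (5.02)(0.654)² = 2.1471 kg·m².
Total I = 0.81437 + 2.1471 = 2.9615 kg·m².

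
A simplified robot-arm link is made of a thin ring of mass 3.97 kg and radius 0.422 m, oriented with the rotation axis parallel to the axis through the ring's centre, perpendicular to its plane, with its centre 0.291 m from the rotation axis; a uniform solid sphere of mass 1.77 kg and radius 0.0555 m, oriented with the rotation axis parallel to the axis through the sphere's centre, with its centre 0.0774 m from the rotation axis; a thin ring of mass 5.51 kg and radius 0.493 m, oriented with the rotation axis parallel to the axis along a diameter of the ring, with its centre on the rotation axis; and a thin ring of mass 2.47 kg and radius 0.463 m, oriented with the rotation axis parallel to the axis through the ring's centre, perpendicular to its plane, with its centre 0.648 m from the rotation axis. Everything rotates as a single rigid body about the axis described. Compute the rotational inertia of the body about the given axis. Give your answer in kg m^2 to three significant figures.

3.29

Thin ring: I_cm = MR² = (3.97)(0.422)² = 0.70699 kg m^2; centre at d = 0.291 m, so I = I_cm + Md² gives I = 0.70699 + (3.97)(0.291)² = 1.0432 kg m^2.
Solid sphere: I_cm = (2/5)MR² = (2/5)(1.77)(0.0555)² = 0.0021808 kg m^2; centre at d = 0.0774 m, so I = I_cm + Md² gives I = 0.0021808 + (1.77)(0.0774)² = 0.012784 kg m^2.
Thin ring: I_cm = (1/2)MR² = (1/2)(5.51)(0.493)² = 0.6696 kg m^2; axis through the centre, so I = 0.6696 kg m^2.
Thin ring: I_cm = MR² = (2.47)(0.463)² = 0.52949 kg m^2; centre at d = 0.648 m, so I = I_cm + Md² gives I = 0.52949 + (2.47)(0.648)² = 1.5667 kg m^2.
Total I = 1.0432 + 0.012784 + 0.6696 + 1.5667 = 3.2922 kg m^2.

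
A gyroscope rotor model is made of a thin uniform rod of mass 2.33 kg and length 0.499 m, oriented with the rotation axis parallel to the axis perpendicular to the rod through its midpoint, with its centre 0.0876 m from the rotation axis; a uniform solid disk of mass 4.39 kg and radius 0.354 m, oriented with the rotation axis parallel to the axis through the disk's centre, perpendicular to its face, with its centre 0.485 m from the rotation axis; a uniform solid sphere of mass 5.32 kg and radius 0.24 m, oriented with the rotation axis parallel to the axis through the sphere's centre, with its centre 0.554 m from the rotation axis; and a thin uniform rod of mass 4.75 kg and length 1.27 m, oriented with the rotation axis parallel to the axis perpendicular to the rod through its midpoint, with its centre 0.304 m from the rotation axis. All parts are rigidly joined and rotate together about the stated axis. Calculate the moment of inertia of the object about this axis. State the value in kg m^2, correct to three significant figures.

Thin rod: I_cm = (1/12)ML² = (1/12)(2.33)(0.499)² = 0.048348 kg m^2; centre at d = 0.0876 m, so I = I_cm + Md² gives I = 0.048348 + (2.33)(0.0876)² = 0.066228 kg m^2.
Solid disk: I_cm = (1/2)MR² = (1/2)(4.39)(0.354)² = 0.27507 kg m^2; centre at d = 0.485 m, so I = I_cm + Md² gives I = 0.27507 + (4.39)(0.485)² = 1.3077 kg m^2.
Solid sphere: I_cm = (2/5)MR² = (2/5)(5.32)(0.24)² = 0.12257 kg m^2; centre at d = 0.554 m, so I = I_cm + Md² gives I = 0.12257 + (5.32)(0.554)² = 1.7554 kg m^2.
Thin rod: I_cm = (1/12)ML² = (1/12)(4.75)(1.27)² = 0.63844 kg m^2; centre at d = 0.304 m, so I = I_cm + Md² gives I = 0.63844 + (4.75)(0.304)² = 1.0774 kg m^2.
Total I = 0.066228 + 1.3077 + 1.7554 + 1.0774 = 4.2067 kg m^2.

4.21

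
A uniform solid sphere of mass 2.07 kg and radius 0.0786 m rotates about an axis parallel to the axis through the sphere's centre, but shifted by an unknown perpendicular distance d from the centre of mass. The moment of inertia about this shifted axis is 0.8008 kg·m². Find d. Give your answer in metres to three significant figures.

About the centre-of-mass axis, I_cm = (2/5)MR² = (2/5)(2.07)(0.0786)² = 0.0051154 kg·m².
Parallel axis theorem: I = I_cm + Md², so Md² = 0.8008 − 0.0051154 = 0.79568 kg·m².
d = √(0.79568 / 2.07) = 0.61999 m.

0.620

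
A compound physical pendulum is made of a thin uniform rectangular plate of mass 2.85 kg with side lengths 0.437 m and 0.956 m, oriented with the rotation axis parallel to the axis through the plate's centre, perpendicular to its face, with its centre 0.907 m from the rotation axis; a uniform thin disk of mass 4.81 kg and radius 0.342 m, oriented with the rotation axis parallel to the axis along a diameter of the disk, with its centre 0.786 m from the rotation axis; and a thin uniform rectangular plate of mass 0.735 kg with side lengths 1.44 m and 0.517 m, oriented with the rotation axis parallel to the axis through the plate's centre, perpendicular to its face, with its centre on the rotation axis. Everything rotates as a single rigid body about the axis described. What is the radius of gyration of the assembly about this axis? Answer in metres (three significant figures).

0.836

Rectangular plate: I_cm = (1/12)M(a²+b²) = (1/12)(2.85)[(0.437)² + (0.956)²] = 0.26241 kg m^2; centre at d = 0.907 m, so the parallel axis theorem gives I = 0.26241 + (2.85)(0.907)² = 2.607 kg m^2.
Thin disk: I_cm = (1/4)MR² = (1/4)(4.81)(0.342)² = 0.14065 kg m^2; centre at d = 0.786 m, so the parallel axis theorem gives I = 0.14065 + (4.81)(0.786)² = 3.1122 kg m^2.
Rectangular plate: I_cm = (1/12)M(a²+b²) = (1/12)(0.735)[(1.44)² + (0.517)²] = 0.14338 kg m^2; axis through the centre, so I = 0.14338 kg m^2.
Total I = 5.8626 kg m^2; total mass M = 8.395 kg.
k = √(I/M) = √(5.8626/8.395) = 0.83567 m.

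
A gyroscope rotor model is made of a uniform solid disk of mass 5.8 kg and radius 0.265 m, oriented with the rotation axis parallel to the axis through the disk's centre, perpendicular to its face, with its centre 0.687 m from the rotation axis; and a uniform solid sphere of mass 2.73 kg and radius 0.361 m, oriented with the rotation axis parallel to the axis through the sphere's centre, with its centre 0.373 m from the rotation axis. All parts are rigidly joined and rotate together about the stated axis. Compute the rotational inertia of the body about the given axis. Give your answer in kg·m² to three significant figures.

3.46

Solid disk: I_cm = (1/2)MR² = (1/2)(5.8)(0.265)² = 0.20365 kg·m²; centre at d = 0.687 m, so the parallel axis theorem gives I = 0.20365 + (5.8)(0.687)² = 2.9411 kg·m².
Solid sphere: I_cm = (2/5)MR² = (2/5)(2.73)(0.361)² = 0.14231 kg·m²; centre at d = 0.373 m, so the parallel axis theorem gives I = 0.14231 + (2.73)(0.373)² = 0.52213 kg·m².
Total I = 2.9411 + 0.52213 = 3.4632 kg·m².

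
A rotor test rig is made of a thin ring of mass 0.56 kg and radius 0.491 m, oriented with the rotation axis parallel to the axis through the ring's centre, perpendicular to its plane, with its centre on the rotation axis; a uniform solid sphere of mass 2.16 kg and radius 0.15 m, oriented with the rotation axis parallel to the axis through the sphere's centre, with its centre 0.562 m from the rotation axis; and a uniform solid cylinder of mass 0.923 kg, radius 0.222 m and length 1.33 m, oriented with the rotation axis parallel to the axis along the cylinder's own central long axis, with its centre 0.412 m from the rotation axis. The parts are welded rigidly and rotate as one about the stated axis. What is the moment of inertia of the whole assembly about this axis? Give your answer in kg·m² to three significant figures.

Thin ring: I_cm = MR² = (0.56)(0.491)² = 0.13501 kg·m²; axis through the centre, so I = 0.13501 kg·m².
Solid sphere: I_cm = (2/5)MR² = (2/5)(2.16)(0.15)² = 0.01944 kg·m²; centre at d = 0.562 m, so the parallel axis theorem gives I = 0.01944 + (2.16)(0.562)² = 0.70166 kg·m².
Solid cylinder: I_cm = (1/2)MR² = (1/2)(0.923)(0.222)² = 0.022745 kg·m²; centre at d = 0.412 m, so the parallel axis theorem gives I = 0.022745 + (0.923)(0.412)² = 0.17942 kg·m².
Total I = 0.13501 + 0.70166 + 0.17942 = 1.0161 kg·m².

1.02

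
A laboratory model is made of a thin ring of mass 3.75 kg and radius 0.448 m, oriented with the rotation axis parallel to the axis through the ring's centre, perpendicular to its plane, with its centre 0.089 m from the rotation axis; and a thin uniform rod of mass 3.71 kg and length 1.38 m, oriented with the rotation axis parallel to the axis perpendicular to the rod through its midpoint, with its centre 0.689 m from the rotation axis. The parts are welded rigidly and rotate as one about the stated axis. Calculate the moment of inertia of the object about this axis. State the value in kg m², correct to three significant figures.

3.13

Thin ring: I_cm = MR² = (3.75)(0.448)² = 0.75264 kg m²; centre at d = 0.089 m, so I = I_cm + Md² gives I = 0.75264 + (3.75)(0.089)² = 0.78234 kg m².
Thin rod: I_cm = (1/12)ML² = (1/12)(3.71)(1.38)² = 0.58878 kg m²; centre at d = 0.689 m, so I = I_cm + Md² gives I = 0.58878 + (3.71)(0.689)² = 2.35 kg m².
Total I = 0.78234 + 2.35 = 3.1323 kg m².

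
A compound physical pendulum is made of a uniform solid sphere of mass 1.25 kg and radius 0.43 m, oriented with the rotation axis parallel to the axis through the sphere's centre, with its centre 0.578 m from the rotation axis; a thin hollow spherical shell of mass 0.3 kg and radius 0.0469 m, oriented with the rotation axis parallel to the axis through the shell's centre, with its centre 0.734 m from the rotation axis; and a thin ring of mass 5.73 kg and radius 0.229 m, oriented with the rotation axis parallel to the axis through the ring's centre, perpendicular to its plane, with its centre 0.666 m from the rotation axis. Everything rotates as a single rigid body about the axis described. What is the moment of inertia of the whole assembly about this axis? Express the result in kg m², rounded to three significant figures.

3.51

Solid sphere: I_cm = (2/5)MR² = (2/5)(1.25)(0.43)² = 0.09245 kg m²; centre at d = 0.578 m, so I = I_cm + Md² gives I = 0.09245 + (1.25)(0.578)² = 0.51005 kg m².
Spherical shell: I_cm = (2/3)MR² = (2/3)(0.3)(0.0469)² = 0.00043992 kg m²; centre at d = 0.734 m, so I = I_cm + Md² gives I = 0.00043992 + (0.3)(0.734)² = 0.16207 kg m².
Thin ring: I_cm = MR² = (5.73)(0.229)² = 0.30049 kg m²; centre at d = 0.666 m, so I = I_cm + Md² gives I = 0.30049 + (5.73)(0.666)² = 2.8421 kg m².
Total I = 0.51005 + 0.16207 + 2.8421 = 3.5142 kg m².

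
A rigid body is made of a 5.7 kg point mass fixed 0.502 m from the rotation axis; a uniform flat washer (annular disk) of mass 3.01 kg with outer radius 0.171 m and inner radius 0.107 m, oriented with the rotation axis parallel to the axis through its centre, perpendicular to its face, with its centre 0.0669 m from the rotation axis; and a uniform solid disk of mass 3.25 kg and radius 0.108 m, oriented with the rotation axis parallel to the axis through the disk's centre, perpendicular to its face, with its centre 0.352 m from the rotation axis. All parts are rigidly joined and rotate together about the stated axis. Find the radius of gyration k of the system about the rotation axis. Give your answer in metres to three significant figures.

Point mass: I_cm = 0; centre at d = 0.502 m, so I = I_cm + Md² gives I = 0 + (5.7)(0.502)² = 1.4364 kg m^2.
Annular disk: I_cm = (1/2)M(R²+r²) = (1/2)(3.01)[(0.171)² + (0.107)²] = 0.061238 kg m^2; centre at d = 0.0669 m, so I = I_cm + Md² gives I = 0.061238 + (3.01)(0.0669)² = 0.07471 kg m^2.
Solid disk: I_cm = (1/2)MR² = (1/2)(3.25)(0.108)² = 0.018954 kg m^2; centre at d = 0.352 m, so I = I_cm + Md² gives I = 0.018954 + (3.25)(0.352)² = 0.42164 kg m^2.
Total I = 1.9328 kg m^2; total mass M = 11.96 kg.
k = √(I/M) = √(1.9328/11.96) = 0.402 m.

0.402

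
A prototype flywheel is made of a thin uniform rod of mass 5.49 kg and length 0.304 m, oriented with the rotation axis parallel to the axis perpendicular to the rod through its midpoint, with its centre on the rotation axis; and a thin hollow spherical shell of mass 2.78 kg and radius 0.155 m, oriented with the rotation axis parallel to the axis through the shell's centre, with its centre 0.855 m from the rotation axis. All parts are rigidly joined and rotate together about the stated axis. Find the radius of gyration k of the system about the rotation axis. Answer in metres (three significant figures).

0.506

Thin rod: I_cm = (1/12)ML² = (1/12)(5.49)(0.304)² = 0.04228 kg m^2; axis through the centre, so I = 0.04228 kg m^2.
Spherical shell: I_cm = (2/3)MR² = (2/3)(2.78)(0.155)² = 0.044526 kg m^2; centre at d = 0.855 m, so I = I_cm + Md² gives I = 0.044526 + (2.78)(0.855)² = 2.0768 kg m^2.
Total I = 2.1191 kg m^2; total mass M = 8.27 kg.
k = √(I/M) = √(2.1191/8.27) = 0.5062 m.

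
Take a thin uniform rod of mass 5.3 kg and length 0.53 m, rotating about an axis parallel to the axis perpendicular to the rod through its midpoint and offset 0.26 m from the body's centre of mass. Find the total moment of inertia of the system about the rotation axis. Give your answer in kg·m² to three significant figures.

I_cm = (1/12)ML² = (1/12)(5.3)(0.53)² = 0.12406 kg·m²; centre at d = 0.26 m, so the parallel axis theorem gives I = 0.12406 + (5.3)(0.26)² = 0.48234 kg·m².

0.482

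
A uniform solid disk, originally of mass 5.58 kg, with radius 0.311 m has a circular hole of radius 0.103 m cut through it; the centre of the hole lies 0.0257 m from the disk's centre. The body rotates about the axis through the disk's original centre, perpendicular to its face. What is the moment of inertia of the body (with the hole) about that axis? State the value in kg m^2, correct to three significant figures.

Unpierced body about its centre: I₀ = (1/2)MR² = (1/2)(5.58)(0.311)² = 0.26985 kg m^2.
The removed disk has mass m = M·(r/R)² = (5.58)(0.103/0.311)² = 0.61205 kg (same uniform areal density).
Its moment of inertia about the rotation axis (parallel-axis theorem): I_hole = (1/2)mr² + md² = (1/2)(0.61205)(0.103)² + (0.61205)(0.0257)² = 0.0036509 kg m^2.
Treating the hole as negative mass, I = I₀ − I_hole = 0.26985 − 0.0036509 = 0.2662 kg m^2.

0.266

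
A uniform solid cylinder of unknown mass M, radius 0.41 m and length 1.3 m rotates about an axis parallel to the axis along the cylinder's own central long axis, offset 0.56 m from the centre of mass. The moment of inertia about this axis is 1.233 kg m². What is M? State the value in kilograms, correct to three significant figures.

I = I_cm + Md² = (1/2)MR² + Md² = M·[0.5·(0.41)² + (0.56)²] = M·0.39765.
So M = 1.233 / 0.39765 = 3.1007 kg.

3.10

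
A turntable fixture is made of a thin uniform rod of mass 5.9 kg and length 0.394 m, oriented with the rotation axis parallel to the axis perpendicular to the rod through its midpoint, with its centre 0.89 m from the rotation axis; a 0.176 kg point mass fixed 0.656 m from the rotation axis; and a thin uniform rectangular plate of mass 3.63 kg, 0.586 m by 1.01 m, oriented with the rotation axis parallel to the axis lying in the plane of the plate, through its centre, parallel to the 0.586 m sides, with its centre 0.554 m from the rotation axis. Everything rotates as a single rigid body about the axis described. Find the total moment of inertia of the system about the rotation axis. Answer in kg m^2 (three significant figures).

6.25

Thin rod: I_cm = (1/12)ML² = (1/12)(5.9)(0.394)² = 0.076324 kg m^2; centre at d = 0.89 m, so the parallel axis theorem gives I = 0.076324 + (5.9)(0.89)² = 4.7497 kg m^2.
Point mass: I_cm = 0; centre at d = 0.656 m, so the parallel axis theorem gives I = 0 + (0.176)(0.656)² = 0.075739 kg m^2.
Rectangular plate: I_cm = (1/12)Mb² = (1/12)(3.63)(1.01)² = 0.30858 kg m^2; centre at d = 0.554 m, so the parallel axis theorem gives I = 0.30858 + (3.63)(0.554)² = 1.4227 kg m^2.
Total I = 4.7497 + 0.075739 + 1.4227 = 6.2481 kg m^2.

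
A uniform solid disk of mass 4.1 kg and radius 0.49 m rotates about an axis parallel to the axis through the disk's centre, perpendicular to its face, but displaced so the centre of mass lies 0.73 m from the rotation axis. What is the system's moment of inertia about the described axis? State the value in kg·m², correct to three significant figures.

I_cm = (1/2)MR² = (1/2)(4.1)(0.49)² = 0.4922 kg·m²; centre at d = 0.73 m, so the parallel axis theorem gives I = 0.4922 + (4.1)(0.73)² = 2.6771 kg·m².

2.68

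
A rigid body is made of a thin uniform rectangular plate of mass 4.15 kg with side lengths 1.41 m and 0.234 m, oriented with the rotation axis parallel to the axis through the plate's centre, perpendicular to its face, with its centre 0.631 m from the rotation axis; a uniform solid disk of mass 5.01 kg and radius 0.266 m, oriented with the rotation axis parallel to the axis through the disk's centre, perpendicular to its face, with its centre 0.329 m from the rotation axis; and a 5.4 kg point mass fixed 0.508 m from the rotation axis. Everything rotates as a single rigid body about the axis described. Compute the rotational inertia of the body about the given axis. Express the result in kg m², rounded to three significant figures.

4.47

Rectangular plate: I_cm = (1/12)M(a²+b²) = (1/12)(4.15)[(1.41)² + (0.234)²] = 0.70649 kg m²; centre at d = 0.631 m, so I = I_cm + Md² gives I = 0.70649 + (4.15)(0.631)² = 2.3589 kg m².
Solid disk: I_cm = (1/2)MR² = (1/2)(5.01)(0.266)² = 0.17724 kg m²; centre at d = 0.329 m, so I = I_cm + Md² gives I = 0.17724 + (5.01)(0.329)² = 0.71953 kg m².
Point mass: I_cm = 0; centre at d = 0.508 m, so I = I_cm + Md² gives I = 0 + (5.4)(0.508)² = 1.3935 kg m².
Total I = 2.3589 + 0.71953 + 1.3935 = 4.4719 kg m².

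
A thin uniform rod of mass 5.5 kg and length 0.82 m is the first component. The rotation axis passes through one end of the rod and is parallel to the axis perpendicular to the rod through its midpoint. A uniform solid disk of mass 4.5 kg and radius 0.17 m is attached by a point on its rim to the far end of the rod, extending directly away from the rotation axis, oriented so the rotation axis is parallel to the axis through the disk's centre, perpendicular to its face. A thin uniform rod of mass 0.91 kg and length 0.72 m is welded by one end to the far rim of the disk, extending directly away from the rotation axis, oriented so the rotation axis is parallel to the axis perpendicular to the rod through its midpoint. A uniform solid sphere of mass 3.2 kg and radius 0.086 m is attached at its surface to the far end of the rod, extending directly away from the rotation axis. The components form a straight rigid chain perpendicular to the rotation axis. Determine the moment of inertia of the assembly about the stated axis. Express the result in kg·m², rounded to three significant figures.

Thin rod: I_cm = (1/12)ML² = (1/12)(5.5)(0.82)² = 0.30818 kg·m²; centre at d = 0.41 m, so the parallel axis theorem gives I = 0.30818 + (5.5)(0.41)² = 1.2327 kg·m².
Solid disk: I_cm = (1/2)MR² = (1/2)(4.5)(0.17)² = 0.065025 kg·m²; centre at d = 0.41 + 0.41 + 0.17 = 0.99 m, so the parallel axis theorem gives I = 0.065025 + (4.5)(0.99)² = 4.4755 kg·m².
Thin rod: I_cm = (1/12)ML² = (1/12)(0.91)(0.72)² = 0.039312 kg·m²; centre at d = 0.41 + 0.41 + 0.17 + 0.17 + 0.36 = 1.52 m, so the parallel axis theorem gives I = 0.039312 + (0.91)(1.52)² = 2.1418 kg·m².
Solid sphere: I_cm = (2/5)MR² = (2/5)(3.2)(0.086)² = 0.0094669 kg·m²; centre at d = 0.41 + 0.41 + 0.17 + 0.17 + 0.36 + 0.36 + 0.086 = 1.966 m, so the parallel axis theorem gives I = 0.0094669 + (3.2)(1.966)² = 12.378 kg·m².
Total I = 1.2327 + 4.4755 + 2.1418 + 12.378 = 20.228 kg·m².

20.2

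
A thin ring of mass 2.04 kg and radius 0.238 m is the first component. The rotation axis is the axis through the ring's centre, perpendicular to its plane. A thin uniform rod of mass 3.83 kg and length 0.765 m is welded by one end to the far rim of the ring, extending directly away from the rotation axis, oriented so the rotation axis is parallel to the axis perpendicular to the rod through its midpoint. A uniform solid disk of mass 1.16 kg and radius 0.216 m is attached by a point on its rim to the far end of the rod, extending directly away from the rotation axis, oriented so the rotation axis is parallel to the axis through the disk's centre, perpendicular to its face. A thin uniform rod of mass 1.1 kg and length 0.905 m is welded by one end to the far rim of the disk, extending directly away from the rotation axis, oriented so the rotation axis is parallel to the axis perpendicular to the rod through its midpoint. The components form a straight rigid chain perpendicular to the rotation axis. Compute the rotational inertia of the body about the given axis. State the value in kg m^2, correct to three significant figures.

Thin ring: I_cm = MR² = (2.04)(0.238)² = 0.11555 kg m^2; axis through the centre, so I = 0.11555 kg m^2.
Thin rod: I_cm = (1/12)ML² = (1/12)(3.83)(0.765)² = 0.18678 kg m^2; centre at d = 0.238 + 0.3825 = 0.6205 m, so I = I_cm + Md² gives I = 0.18678 + (3.83)(0.6205)² = 1.6614 kg m^2.
Solid disk: I_cm = (1/2)MR² = (1/2)(1.16)(0.216)² = 0.02706 kg m^2; centre at d = 0.238 + 0.3825 + 0.3825 + 0.216 = 1.219 m, so I = I_cm + Md² gives I = 0.02706 + (1.16)(1.219)² = 1.7508 kg m^2.
Thin rod: I_cm = (1/12)ML² = (1/12)(1.1)(0.905)² = 0.075077 kg m^2; centre at d = 0.238 + 0.3825 + 0.3825 + 0.216 + 0.216 + 0.4525 = 1.8875 m, so I = I_cm + Md² gives I = 0.075077 + (1.1)(1.8875)² = 3.994 kg m^2.
Total I = 0.11555 + 1.6614 + 1.7508 + 3.994 = 7.5217 kg m^2.

7.52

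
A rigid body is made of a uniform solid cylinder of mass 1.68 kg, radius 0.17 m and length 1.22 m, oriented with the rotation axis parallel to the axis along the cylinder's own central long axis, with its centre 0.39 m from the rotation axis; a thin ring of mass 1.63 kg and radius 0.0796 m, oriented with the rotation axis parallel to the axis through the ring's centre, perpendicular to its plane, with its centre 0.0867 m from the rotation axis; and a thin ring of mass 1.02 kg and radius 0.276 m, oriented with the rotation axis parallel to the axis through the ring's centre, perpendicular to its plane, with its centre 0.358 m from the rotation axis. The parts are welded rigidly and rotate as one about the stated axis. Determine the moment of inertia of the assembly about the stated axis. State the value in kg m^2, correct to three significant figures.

0.511

Solid cylinder: I_cm = (1/2)MR² = (1/2)(1.68)(0.17)² = 0.024276 kg m^2; centre at d = 0.39 m, so I = I_cm + Md² gives I = 0.024276 + (1.68)(0.39)² = 0.2798 kg m^2.
Thin ring: I_cm = MR² = (1.63)(0.0796)² = 0.010328 kg m^2; centre at d = 0.0867 m, so I = I_cm + Md² gives I = 0.010328 + (1.63)(0.0867)² = 0.02258 kg m^2.
Thin ring: I_cm = MR² = (1.02)(0.276)² = 0.0777 kg m^2; centre at d = 0.358 m, so I = I_cm + Md² gives I = 0.0777 + (1.02)(0.358)² = 0.20843 kg m^2.
Total I = 0.2798 + 0.02258 + 0.20843 = 0.51081 kg m^2.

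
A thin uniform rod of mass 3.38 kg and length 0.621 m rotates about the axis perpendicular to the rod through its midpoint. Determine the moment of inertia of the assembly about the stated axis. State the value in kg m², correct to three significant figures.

I_cm = (1/12)ML² = (1/12)(3.38)(0.621)² = 0.10862 kg m²; axis through the centre, so I = 0.10862 kg m².

0.109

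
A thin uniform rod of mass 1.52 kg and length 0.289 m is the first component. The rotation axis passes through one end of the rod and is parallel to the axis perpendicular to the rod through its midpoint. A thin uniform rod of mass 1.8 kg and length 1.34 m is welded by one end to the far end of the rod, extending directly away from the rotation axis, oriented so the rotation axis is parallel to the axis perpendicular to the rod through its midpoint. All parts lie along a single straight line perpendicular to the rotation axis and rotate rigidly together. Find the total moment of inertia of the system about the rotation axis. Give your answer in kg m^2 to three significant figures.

1.97

Thin rod: I_cm = (1/12)ML² = (1/12)(1.52)(0.289)² = 0.010579 kg m^2; centre at d = 0.1445 m, so the parallel axis theorem gives I = 0.010579 + (1.52)(0.1445)² = 0.042317 kg m^2.
Thin rod: I_cm = (1/12)ML² = (1/12)(1.8)(1.34)² = 0.26934 kg m^2; centre at d = 0.1445 + 0.1445 + 0.67 = 0.959 m, so the parallel axis theorem gives I = 0.26934 + (1.8)(0.959)² = 1.9248 kg m^2.
Total I = 0.042317 + 1.9248 = 1.9671 kg m^2.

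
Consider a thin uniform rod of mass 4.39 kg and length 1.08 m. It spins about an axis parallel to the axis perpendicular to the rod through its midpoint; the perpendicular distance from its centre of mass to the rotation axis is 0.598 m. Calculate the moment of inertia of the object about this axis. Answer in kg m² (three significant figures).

2.00

I_cm = (1/12)ML² = (1/12)(4.39)(1.08)² = 0.42671 kg m²; centre at d = 0.598 m, so I = I_cm + Md² gives I = 0.42671 + (4.39)(0.598)² = 1.9966 kg m².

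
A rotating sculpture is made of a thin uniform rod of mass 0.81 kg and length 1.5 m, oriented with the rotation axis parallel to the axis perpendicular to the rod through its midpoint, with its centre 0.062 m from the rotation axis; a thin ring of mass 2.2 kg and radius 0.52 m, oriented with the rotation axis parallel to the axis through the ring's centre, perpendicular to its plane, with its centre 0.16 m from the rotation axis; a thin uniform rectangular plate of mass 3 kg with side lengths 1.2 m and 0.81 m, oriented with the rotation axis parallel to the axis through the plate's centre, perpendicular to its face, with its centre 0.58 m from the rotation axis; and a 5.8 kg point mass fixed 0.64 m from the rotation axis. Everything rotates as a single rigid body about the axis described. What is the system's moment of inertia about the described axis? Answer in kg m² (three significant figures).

4.72

Thin rod: I_cm = (1/12)ML² = (1/12)(0.81)(1.5)² = 0.15188 kg m²; centre at d = 0.062 m, so I = I_cm + Md² gives I = 0.15188 + (0.81)(0.062)² = 0.15499 kg m².
Thin ring: I_cm = MR² = (2.2)(0.52)² = 0.59488 kg m²; centre at d = 0.16 m, so I = I_cm + Md² gives I = 0.59488 + (2.2)(0.16)² = 0.6512 kg m².
Rectangular plate: I_cm = (1/12)M(a²+b²) = (1/12)(3)[(1.2)² + (0.81)²] = 0.52402 kg m²; centre at d = 0.58 m, so I = I_cm + Md² gives I = 0.52402 + (3)(0.58)² = 1.5332 kg m².
Point mass: I_cm = 0; centre at d = 0.64 m, so I = I_cm + Md² gives I = 0 + (5.8)(0.64)² = 2.3757 kg m².
Total I = 0.15499 + 0.6512 + 1.5332 + 2.3757 = 4.7151 kg m².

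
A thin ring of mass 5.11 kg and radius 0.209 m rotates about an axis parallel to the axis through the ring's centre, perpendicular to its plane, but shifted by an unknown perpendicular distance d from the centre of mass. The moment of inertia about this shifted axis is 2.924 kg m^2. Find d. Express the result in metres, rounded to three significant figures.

About the centre-of-mass axis, I_cm = MR² = (5.11)(0.209)² = 0.22321 kg m^2.
Parallel axis theorem: I = I_cm + Md², so Md² = 2.924 − 0.22321 = 2.7008 kg m^2.
d = √(2.7008 / 5.11) = 0.727 m.

0.727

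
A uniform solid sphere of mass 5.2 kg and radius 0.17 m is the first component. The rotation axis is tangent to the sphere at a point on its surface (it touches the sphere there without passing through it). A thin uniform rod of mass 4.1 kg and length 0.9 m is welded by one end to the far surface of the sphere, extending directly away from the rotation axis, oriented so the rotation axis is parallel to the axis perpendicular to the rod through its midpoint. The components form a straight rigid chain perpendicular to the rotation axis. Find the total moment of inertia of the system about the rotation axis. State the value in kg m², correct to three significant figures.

3.05

Solid sphere: I_cm = (2/5)MR² = (2/5)(5.2)(0.17)² = 0.060112 kg m²; centre at d = 0.17 m, so the parallel axis theorem gives I = 0.060112 + (5.2)(0.17)² = 0.21039 kg m².
Thin rod: I_cm = (1/12)ML² = (1/12)(4.1)(0.9)² = 0.27675 kg m²; centre at d = 0.17 + 0.17 + 0.45 = 0.79 m, so the parallel axis theorem gives I = 0.27675 + (4.1)(0.79)² = 2.8356 kg m².
Total I = 0.21039 + 2.8356 = 3.046 kg m².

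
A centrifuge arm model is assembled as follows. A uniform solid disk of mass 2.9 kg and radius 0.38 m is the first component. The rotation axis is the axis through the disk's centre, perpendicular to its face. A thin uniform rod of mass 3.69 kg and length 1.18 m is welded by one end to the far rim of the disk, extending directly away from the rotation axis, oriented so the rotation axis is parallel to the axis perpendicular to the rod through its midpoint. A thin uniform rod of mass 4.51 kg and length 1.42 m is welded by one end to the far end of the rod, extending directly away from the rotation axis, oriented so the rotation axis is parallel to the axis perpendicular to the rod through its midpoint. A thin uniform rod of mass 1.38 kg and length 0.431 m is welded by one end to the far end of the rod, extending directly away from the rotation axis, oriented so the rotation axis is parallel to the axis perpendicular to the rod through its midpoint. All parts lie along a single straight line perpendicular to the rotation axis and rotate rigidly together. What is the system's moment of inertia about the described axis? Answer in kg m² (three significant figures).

42.2

Solid disk: I_cm = (1/2)MR² = (1/2)(2.9)(0.38)² = 0.20938 kg m²; axis through the centre, so I = 0.20938 kg m².
Thin rod: I_cm = (1/12)ML² = (1/12)(3.69)(1.18)² = 0.42816 kg m²; centre at d = 0.38 + 0.59 = 0.97 m, so I = I_cm + Md² gives I = 0.42816 + (3.69)(0.97)² = 3.9001 kg m².
Thin rod: I_cm = (1/12)ML² = (1/12)(4.51)(1.42)² = 0.75783 kg m²; centre at d = 0.38 + 0.59 + 0.59 + 0.71 = 2.27 m, so I = I_cm + Md² gives I = 0.75783 + (4.51)(2.27)² = 23.997 kg m².
Thin rod: I_cm = (1/12)ML² = (1/12)(1.38)(0.431)² = 0.021363 kg m²; centre at d = 0.38 + 0.59 + 0.59 + 0.71 + 0.71 + 0.2155 = 3.1955 m, so I = I_cm + Md² gives I = 0.021363 + (1.38)(3.1955)² = 14.113 kg m².
Total I = 0.20938 + 3.9001 + 23.997 + 14.113 = 42.22 kg m².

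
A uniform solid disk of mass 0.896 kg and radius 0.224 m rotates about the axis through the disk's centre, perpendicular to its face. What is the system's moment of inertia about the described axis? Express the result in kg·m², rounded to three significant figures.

I_cm = (1/2)MR² = (1/2)(0.896)(0.224)² = 0.022479 kg·m²; axis through the centre, so I = 0.022479 kg·m².

0.0225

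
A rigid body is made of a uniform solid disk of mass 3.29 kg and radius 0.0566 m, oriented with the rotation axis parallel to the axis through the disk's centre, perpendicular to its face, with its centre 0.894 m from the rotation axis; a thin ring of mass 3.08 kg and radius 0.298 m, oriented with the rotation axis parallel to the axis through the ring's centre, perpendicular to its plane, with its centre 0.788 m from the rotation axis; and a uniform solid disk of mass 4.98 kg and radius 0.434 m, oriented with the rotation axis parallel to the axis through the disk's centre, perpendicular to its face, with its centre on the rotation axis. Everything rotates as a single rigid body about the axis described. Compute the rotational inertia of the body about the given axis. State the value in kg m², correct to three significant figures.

Solid disk: I_cm = (1/2)MR² = (1/2)(3.29)(0.0566)² = 0.0052699 kg m²; centre at d = 0.894 m, so the parallel axis theorem gives I = 0.0052699 + (3.29)(0.894)² = 2.6348 kg m².
Thin ring: I_cm = MR² = (3.08)(0.298)² = 0.27352 kg m²; centre at d = 0.788 m, so the parallel axis theorem gives I = 0.27352 + (3.08)(0.788)² = 2.186 kg m².
Solid disk: I_cm = (1/2)MR² = (1/2)(4.98)(0.434)² = 0.46901 kg m²; axis through the centre, so I = 0.46901 kg m².
Total I = 2.6348 + 2.186 + 0.46901 = 5.2898 kg m².

5.29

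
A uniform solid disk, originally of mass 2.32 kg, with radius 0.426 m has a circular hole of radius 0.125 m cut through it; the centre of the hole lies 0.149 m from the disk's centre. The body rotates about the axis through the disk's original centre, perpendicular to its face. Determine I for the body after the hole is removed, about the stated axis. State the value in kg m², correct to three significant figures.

Unpierced body about its centre: I₀ = (1/2)MR² = (1/2)(2.32)(0.426)² = 0.21051 kg m².
The removed disk has mass m = M·(r/R)² = (2.32)(0.125/0.426)² = 0.19975 kg (same uniform areal density).
Its moment of inertia about the rotation axis (parallel-axis theorem): I_hole = (1/2)mr² + md² = (1/2)(0.19975)(0.125)² + (0.19975)(0.149)² = 0.0059952 kg m².
Treating the hole as negative mass, I = I₀ − I_hole = 0.21051 − 0.0059952 = 0.20452 kg m².

0.205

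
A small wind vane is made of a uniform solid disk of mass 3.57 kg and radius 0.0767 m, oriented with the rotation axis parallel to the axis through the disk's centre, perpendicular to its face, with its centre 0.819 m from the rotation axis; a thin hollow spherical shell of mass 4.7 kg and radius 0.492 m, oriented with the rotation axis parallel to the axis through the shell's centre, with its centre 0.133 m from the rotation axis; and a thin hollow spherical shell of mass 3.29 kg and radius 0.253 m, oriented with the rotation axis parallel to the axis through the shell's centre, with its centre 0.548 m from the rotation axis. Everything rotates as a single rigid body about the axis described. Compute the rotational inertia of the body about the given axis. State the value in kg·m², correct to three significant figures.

4.38

Solid disk: I_cm = (1/2)MR² = (1/2)(3.57)(0.0767)² = 0.010501 kg·m²; centre at d = 0.819 m, so the parallel axis theorem gives I = 0.010501 + (3.57)(0.819)² = 2.4051 kg·m².
Spherical shell: I_cm = (2/3)MR² = (2/3)(4.7)(0.492)² = 0.75847 kg·m²; centre at d = 0.133 m, so the parallel axis theorem gives I = 0.75847 + (4.7)(0.133)² = 0.84161 kg·m².
Spherical shell: I_cm = (2/3)MR² = (2/3)(3.29)(0.253)² = 0.14039 kg·m²; centre at d = 0.548 m, so the parallel axis theorem gives I = 0.14039 + (3.29)(0.548)² = 1.1284 kg·m².
Total I = 2.4051 + 0.84161 + 1.1284 = 4.3751 kg·m².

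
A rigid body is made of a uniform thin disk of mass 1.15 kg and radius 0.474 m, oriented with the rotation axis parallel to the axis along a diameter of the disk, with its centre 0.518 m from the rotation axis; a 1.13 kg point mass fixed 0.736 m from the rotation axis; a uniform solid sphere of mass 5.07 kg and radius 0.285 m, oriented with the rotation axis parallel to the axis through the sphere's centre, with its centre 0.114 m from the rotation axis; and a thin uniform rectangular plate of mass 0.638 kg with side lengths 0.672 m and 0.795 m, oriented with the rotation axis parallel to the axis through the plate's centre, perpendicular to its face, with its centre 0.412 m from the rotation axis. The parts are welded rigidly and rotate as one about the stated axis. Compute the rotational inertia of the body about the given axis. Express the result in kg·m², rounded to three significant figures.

1.38

Thin disk: I_cm = (1/4)MR² = (1/4)(1.15)(0.474)² = 0.064594 kg·m²; centre at d = 0.518 m, so I = I_cm + Md² gives I = 0.064594 + (1.15)(0.518)² = 0.37317 kg·m².
Point mass: I_cm = 0; centre at d = 0.736 m, so I = I_cm + Md² gives I = 0 + (1.13)(0.736)² = 0.61212 kg·m².
Solid sphere: I_cm = (2/5)MR² = (2/5)(5.07)(0.285)² = 0.16472 kg·m²; centre at d = 0.114 m, so I = I_cm + Md² gives I = 0.16472 + (5.07)(0.114)² = 0.23061 kg·m².
Rectangular plate: I_cm = (1/12)M(a²+b²) = (1/12)(0.638)[(0.672)² + (0.795)²] = 0.057612 kg·m²; centre at d = 0.412 m, so I = I_cm + Md² gives I = 0.057612 + (0.638)(0.412)² = 0.16591 kg·m².
Total I = 0.37317 + 0.61212 + 0.23061 + 0.16591 = 1.3818 kg·m².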